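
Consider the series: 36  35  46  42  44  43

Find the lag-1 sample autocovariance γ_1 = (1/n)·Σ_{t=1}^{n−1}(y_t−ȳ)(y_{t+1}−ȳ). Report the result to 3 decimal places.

2.333

Mean ȳ = (36 + 35 + 46 + 42 + 44 + 43)/6 = 41.0000
Σ_{t=1}^{5}(y_t−ȳ)(y_{t+1}−ȳ) = 14.0000
γ_1 = 14.0000 / 6 = 2.333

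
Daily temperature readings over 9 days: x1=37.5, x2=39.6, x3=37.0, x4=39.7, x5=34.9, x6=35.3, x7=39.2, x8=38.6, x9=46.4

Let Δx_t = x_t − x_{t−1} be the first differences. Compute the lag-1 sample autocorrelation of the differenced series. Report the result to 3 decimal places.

First differences Δx: 2.1, -2.6, 2.7, -4.8, 0.4, 3.9, -0.6, 7.8
Mean of differences = 1.1125
Numerator Σ(Δx_t−Δx̄)(Δx_{t+1}−Δx̄) = -32.9452
Denominator Σ(Δx_t−Δx̄)² = 108.1688
r_1(Δx) = -32.9452 / 108.1688 = -0.305

-0.305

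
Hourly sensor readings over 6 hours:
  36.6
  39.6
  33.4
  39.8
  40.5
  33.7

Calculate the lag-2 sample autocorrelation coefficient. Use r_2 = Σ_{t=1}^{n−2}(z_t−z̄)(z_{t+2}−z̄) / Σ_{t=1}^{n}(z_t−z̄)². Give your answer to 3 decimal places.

Mean z̄ = (36.6 + 39.6 + 33.4 + 39.8 + 40.5 + 33.7)/6 = 37.2667
Deviations from mean: -0.6667, 2.3333, -3.8667, 2.5333, 3.2333, -3.5667
Σ(z_t−z̄)(z_{t+2}−z̄) = (2.5778) + (5.9111) + (-12.5022) + (-9.0356) = -13.0489
Denominator Σ(z_t−z̄)² = 50.4333
r_2 = -13.0489 / 50.4333 = -0.259

-0.259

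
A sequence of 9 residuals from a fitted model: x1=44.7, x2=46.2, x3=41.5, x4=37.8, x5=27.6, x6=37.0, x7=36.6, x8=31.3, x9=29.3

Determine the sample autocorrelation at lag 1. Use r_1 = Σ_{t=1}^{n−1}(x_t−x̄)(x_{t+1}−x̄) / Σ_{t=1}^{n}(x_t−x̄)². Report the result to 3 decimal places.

Mean x̄ = (44.7 + 46.2 + 41.5 + 37.8 + 27.6 + 37.0 + 36.6 + 31.3 + 29.3)/9 = 36.8889
Numerator Σ_{t=1}^{8}(x_t−x̄)(x_{t+1}−x̄) = 154.3665
Denominator Σ(x_t−x̄)² = 345.0089
r_1 = 154.3665 / 345.0089 = 0.447

0.447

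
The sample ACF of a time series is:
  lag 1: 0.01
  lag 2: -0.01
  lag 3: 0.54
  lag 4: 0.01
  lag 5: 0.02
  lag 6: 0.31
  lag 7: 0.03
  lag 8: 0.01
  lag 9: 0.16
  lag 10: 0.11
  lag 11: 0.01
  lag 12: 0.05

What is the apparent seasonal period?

The largest autocorrelation is r_3 = 0.54, with weaker echoes at lags 6 (0.31) and 9 (0.16); the remaining lags stay at or below 0.11.
The dominant spike at lag 3 indicates a seasonal period of 3.

3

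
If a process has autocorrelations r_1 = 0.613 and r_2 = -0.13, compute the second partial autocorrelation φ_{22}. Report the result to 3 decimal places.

φ_{22} = (r_2 − r_1²) / (1 − r_1²)
r_1² = (0.613)² = 0.375769
Numerator = -0.13 − 0.3758 = -0.5058; denominator = 1 − 0.3758 = 0.6242
φ_{22} = -0.5058 / 0.6242 = -0.810

-0.810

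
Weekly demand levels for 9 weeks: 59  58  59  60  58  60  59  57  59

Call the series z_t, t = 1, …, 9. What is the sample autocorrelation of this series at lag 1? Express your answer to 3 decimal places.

-0.330

Mean z̄ = (59 + 58 + 59 + 60 + 58 + 60 + 59 + 57 + 59)/9 = 58.7778
Numerator Σ_{t=1}^{8}(z_t−z̄)(z_{t+1}−z̄) = -2.4938
Denominator Σ(z_t−z̄)² = 7.5556
r_1 = -2.4938 / 7.5556 = -0.330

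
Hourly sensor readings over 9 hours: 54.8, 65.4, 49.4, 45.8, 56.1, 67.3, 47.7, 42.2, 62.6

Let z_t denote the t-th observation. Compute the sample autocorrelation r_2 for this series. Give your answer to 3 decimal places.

-0.675

Mean z̄ = (54.8 + 65.4 + 49.4 + 45.8 + 56.1 + 67.3 + 47.7 + 42.2 + 62.6)/9 = 54.5889
Σ(z_t−z̄)(z_{t+2}−z̄) = (-1.0954) + (-95.0177) + (-7.8410) + (-111.7165) + (-10.4099) + (-157.4765) + (-55.1877) = -438.7447
Denominator Σ(z_t−z̄)² = 650.0689
r_2 = -438.7447 / 650.0689 = -0.675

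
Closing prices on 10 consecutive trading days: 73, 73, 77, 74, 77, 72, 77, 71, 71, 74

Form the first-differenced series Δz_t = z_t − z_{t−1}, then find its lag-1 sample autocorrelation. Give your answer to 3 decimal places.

-0.704

First differences Δz: 0, 4, -3, 3, -5, 5, -6, 0, 3
Mean of differences = 0.1111
Numerator Σ(Δz_t−Δz̄)(Δz_{t+1}−Δz̄) = -90.7901
Denominator Σ(Δz_t−Δz̄)² = 128.8889
r_1(Δz) = -90.7901 / 128.8889 = -0.704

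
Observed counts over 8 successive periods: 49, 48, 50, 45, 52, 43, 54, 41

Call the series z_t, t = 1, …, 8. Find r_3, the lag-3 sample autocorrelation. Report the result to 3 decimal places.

Mean z̄ = (49 + 48 + 50 + 45 + 52 + 43 + 54 + 41)/8 = 47.7500
Deviations from mean: 1.2500, 0.2500, 2.2500, -2.7500, 4.2500, -4.7500, 6.2500, -6.7500
Numerator Σ_{t=1}^{5}(z_t−z̄)(z_{t+3}−z̄) = -58.9375
Denominator Σ(z_t−z̄)² = 139.5000
r_3 = -58.9375 / 139.5000 = -0.422

-0.422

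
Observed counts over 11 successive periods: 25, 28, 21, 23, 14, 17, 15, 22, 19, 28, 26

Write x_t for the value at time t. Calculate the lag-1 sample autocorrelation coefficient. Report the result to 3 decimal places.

0.327

Mean x̄ = (25 + 28 + 21 + 23 + 14 + 17 + 15 + 22 + 19 + 28 + 26)/11 = 21.6364
Numerator Σ_{t=1}^{10}(x_t−x̄)(x_{t+1}−x̄) = 79.8678
Denominator Σ(x_t−x̄)² = 244.5455
r_1 = 79.8678 / 244.5455 = 0.327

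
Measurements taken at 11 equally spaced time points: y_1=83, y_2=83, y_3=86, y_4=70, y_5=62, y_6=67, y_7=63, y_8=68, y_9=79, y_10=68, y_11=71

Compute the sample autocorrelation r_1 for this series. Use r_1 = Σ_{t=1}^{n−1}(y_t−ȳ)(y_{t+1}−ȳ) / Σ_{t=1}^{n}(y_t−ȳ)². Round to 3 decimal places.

0.479

Mean ȳ = (83 + 83 + 86 + 70 + 62 + 67 + 63 + 68 + 79 + 68 + 71)/11 = 72.7273
Numerator Σ_{t=1}^{10}(y_t−ȳ)(y_{t+1}−ȳ) = 346.9256
Denominator Σ(y_t−ȳ)² = 724.1818
r_1 = 346.9256 / 724.1818 = 0.479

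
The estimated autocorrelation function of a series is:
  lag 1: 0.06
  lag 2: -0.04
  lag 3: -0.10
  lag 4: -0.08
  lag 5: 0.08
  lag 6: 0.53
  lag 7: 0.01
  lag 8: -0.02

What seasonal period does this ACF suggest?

6

The largest autocorrelation is r_6 = 0.53; the remaining lags stay at or below 0.08.
The dominant spike at lag 6 indicates a seasonal period of 6.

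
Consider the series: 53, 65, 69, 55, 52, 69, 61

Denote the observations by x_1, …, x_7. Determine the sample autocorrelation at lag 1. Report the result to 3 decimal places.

Mean x̄ = (53 + 65 + 69 + 55 + 52 + 69 + 61)/7 = 60.5714
Numerator Σ_{t=1}^{6}(x_t−x̄)(x_{t+1}−x̄) = -64.0408
Denominator Σ(x_t−x̄)² = 323.7143
r_1 = -64.0408 / 323.7143 = -0.198

-0.198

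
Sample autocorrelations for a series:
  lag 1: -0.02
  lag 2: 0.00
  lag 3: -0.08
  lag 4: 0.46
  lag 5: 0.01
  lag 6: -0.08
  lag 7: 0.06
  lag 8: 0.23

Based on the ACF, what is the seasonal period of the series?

The largest autocorrelation is r_4 = 0.46, with a weaker echo at lag 8 (0.23); the remaining lags stay at or below 0.06.
The dominant spike at lag 4 indicates a seasonal period of 4.

4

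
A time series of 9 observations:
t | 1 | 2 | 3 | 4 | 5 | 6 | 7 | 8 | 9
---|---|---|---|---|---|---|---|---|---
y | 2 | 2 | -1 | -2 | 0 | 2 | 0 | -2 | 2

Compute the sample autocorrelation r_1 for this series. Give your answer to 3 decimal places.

Mean ȳ = (2 + 2 − 1 − 2 + 0 + 2 + 0 − 2 + 2)/9 = 0.3333
Numerator Σ_{t=1}^{8}(y_t−ȳ)(y_{t+1}−ȳ) = 0.2222
Denominator Σ(y_t−ȳ)² = 24.0000
r_1 = 0.2222 / 24.0000 = 0.009

0.009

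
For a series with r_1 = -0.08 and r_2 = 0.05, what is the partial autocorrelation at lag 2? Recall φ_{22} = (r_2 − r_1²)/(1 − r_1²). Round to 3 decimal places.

0.044

φ_{22} = (r_2 − r_1²) / (1 − r_1²)
r_1² = (-0.08)² = 0.0064
Numerator = 0.05 − 0.0064 = 0.0436; denominator = 1 − 0.0064 = 0.9936
φ_{22} = 0.0436 / 0.9936 = 0.044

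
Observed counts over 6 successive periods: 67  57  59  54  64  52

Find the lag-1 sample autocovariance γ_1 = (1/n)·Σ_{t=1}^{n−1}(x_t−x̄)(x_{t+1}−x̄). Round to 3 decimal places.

Mean x̄ = (67 + 57 + 59 + 54 + 64 + 52)/6 = 58.8333
Σ_{t=1}^{5}(x_t−x̄)(x_{t+1}−x̄) = -76.3611
γ_1 = -76.3611 / 6 = -12.727

-12.727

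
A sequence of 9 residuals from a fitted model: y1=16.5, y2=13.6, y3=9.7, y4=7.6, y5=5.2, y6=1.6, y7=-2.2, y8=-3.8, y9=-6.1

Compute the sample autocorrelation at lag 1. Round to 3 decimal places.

0.674

Mean ȳ = (16.5 + 13.6 + 9.7 + 7.6 + 5.2 + 1.6 − 2.2 − 3.8 − 6.1)/9 = 4.6778
Numerator Σ_{t=1}^{8}(y_t−ȳ)(y_{t+1}−ȳ) = 335.7328
Denominator Σ(y_t−ȳ)² = 498.2156
r_1 = 335.7328 / 498.2156 = 0.674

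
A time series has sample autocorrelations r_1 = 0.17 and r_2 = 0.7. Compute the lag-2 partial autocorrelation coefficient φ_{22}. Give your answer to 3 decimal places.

0.691

φ_{22} = (r_2 − r_1²) / (1 − r_1²)
r_1² = (0.17)² = 0.0289
Numerator = 0.7 − 0.0289 = 0.6711; denominator = 1 − 0.0289 = 0.9711
φ_{22} = 0.6711 / 0.9711 = 0.691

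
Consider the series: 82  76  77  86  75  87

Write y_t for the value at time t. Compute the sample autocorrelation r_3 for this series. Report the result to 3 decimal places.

0.075

Mean ȳ = (82 + 76 + 77 + 86 + 75 + 87)/6 = 80.5000
Deviations from mean: 1.5000, -4.5000, -3.5000, 5.5000, -5.5000, 6.5000
Σ(y_t−ȳ)(y_{t+3}−ȳ) = (8.2500) + (24.7500) + (-22.7500) = 10.2500
Denominator Σ(y_t−ȳ)² = 137.5000
r_3 = 10.2500 / 137.5000 = 0.075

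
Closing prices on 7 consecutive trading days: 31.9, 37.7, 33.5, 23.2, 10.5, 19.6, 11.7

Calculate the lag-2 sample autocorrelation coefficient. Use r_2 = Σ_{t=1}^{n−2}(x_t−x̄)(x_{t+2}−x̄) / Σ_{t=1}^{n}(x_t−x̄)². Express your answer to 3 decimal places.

0.152

Mean x̄ = (31.9 + 37.7 + 33.5 + 23.2 + 10.5 + 19.6 + 11.7)/7 = 24.0143
Deviations from mean: 7.8857, 13.6857, 9.4857, -0.8143, -13.5143, -4.4143, -12.3143
Σ(x_t−x̄)(x_{t+2}−x̄) = (74.8016) + (-11.1441) + (-128.1927) + (3.5945) + (166.4188) = 105.4782
Denominator Σ(x_t−x̄)² = 693.8886
r_2 = 105.4782 / 693.8886 = 0.152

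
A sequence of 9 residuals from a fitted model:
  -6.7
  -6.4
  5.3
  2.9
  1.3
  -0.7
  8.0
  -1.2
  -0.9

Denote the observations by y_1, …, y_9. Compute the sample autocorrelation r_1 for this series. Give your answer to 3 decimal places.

Mean ȳ = (-6.7 − 6.4 + 5.3 + 2.9 + 1.3 − 0.7 + 8.0 − 1.2 − 0.9)/9 = 0.1778
Numerator Σ_{t=1}^{8}(y_t−ȳ)(y_{t+1}−ȳ) = 11.4028
Denominator Σ(y_t−ȳ)² = 190.4956
r_1 = 11.4028 / 190.4956 = 0.060

0.060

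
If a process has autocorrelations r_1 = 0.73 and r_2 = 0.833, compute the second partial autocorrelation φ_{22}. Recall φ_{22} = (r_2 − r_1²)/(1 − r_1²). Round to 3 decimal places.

0.642

φ_{22} = (r_2 − r_1²) / (1 − r_1²)
r_1² = (0.73)² = 0.5329
Numerator = 0.833 − 0.5329 = 0.3001; denominator = 1 − 0.5329 = 0.4671
φ_{22} = 0.3001 / 0.4671 = 0.642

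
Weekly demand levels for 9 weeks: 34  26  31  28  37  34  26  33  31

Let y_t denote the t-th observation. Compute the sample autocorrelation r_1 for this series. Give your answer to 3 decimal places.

-0.340

Mean ȳ = (34 + 26 + 31 + 28 + 37 + 34 + 26 + 33 + 31)/9 = 31.1111
Numerator Σ_{t=1}^{8}(y_t−ȳ)(y_{t+1}−ȳ) = -39.7901
Denominator Σ(y_t−ȳ)² = 116.8889
r_1 = -39.7901 / 116.8889 = -0.340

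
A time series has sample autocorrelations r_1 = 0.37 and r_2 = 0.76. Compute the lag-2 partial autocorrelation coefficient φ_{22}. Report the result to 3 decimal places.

0.722

φ_{22} = (r_2 − r_1²) / (1 − r_1²)
r_1² = (0.37)² = 0.1369
Numerator = 0.76 − 0.1369 = 0.6231; denominator = 1 − 0.1369 = 0.8631
φ_{22} = 0.6231 / 0.8631 = 0.722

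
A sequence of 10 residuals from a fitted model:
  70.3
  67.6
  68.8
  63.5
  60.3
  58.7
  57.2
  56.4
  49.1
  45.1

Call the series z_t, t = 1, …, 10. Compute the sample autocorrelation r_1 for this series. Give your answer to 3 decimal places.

Mean z̄ = (70.3 + 67.6 + 68.8 + 63.5 + 60.3 + 58.7 + 57.2 + 56.4 + 49.1 + 45.1)/10 = 59.7000
Numerator Σ_{t=1}^{9}(z_t−z̄)(z_{t+1}−z̄) = 392.3800
Denominator Σ(z_t−z̄)² = 616.0400
r_1 = 392.3800 / 616.0400 = 0.637

0.637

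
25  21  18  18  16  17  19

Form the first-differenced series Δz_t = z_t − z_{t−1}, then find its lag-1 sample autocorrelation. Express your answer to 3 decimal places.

0.250

First differences Δz: -4, -3, 0, -2, 1, 2
Mean of differences = -1.0000
Numerator Σ(Δz_t−Δz̄)(Δz_{t+1}−Δz̄) = 7.0000
Denominator Σ(Δz_t−Δz̄)² = 28.0000
r_1(Δz) = 7.0000 / 28.0000 = 0.250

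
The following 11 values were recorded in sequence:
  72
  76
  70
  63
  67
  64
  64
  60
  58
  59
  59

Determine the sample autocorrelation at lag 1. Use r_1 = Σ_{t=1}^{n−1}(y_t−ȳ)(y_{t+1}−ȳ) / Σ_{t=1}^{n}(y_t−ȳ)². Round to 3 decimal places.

Mean ȳ = (72 + 76 + 70 + 63 + 67 + 64 + 64 + 60 + 58 + 59 + 59)/11 = 64.7273
Numerator Σ_{t=1}^{10}(y_t−ȳ)(y_{t+1}−ȳ) = 233.8347
Denominator Σ(y_t−ȳ)² = 350.1818
r_1 = 233.8347 / 350.1818 = 0.668

0.668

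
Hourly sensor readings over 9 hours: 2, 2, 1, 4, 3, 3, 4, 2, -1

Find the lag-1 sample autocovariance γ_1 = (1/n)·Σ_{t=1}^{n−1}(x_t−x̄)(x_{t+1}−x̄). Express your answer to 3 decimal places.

0.204

Mean x̄ = (2 + 2 + 1 + 4 + 3 + 3 + 4 + 2 − 1)/9 = 2.2222
Σ_{t=1}^{8}(x_t−x̄)(x_{t+1}−x̄) = 1.8395
γ_1 = 1.8395 / 9 = 0.204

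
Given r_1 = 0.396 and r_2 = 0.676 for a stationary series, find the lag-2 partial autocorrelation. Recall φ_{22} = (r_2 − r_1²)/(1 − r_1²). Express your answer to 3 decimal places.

0.616

φ_{22} = (r_2 − r_1²) / (1 − r_1²)
r_1² = (0.396)² = 0.156816
Numerator = 0.676 − 0.1568 = 0.5192; denominator = 1 − 0.1568 = 0.8432
φ_{22} = 0.5192 / 0.8432 = 0.616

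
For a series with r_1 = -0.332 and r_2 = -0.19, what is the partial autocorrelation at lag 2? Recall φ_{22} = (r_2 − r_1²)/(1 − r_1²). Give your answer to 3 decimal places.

-0.337

φ_{22} = (r_2 − r_1²) / (1 − r_1²)
r_1² = (-0.332)² = 0.110224
Numerator = -0.19 − 0.1102 = -0.3002; denominator = 1 − 0.1102 = 0.8898
φ_{22} = -0.3002 / 0.8898 = -0.337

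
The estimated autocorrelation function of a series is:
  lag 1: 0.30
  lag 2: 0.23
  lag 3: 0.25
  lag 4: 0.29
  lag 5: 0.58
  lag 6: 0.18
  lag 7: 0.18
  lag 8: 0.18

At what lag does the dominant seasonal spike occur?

The largest autocorrelation is r_5 = 0.58; the remaining lags stay at or below 0.30. The elevated value at lag 1 (0.30), dropping to 0.23 at lag 2, reflects decaying short-term dependence rather than seasonality.
The dominant spike at lag 5 indicates a seasonal period of 5.

5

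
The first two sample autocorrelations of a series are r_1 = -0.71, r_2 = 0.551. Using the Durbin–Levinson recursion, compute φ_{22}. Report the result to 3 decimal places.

φ_{22} = (r_2 − r_1²) / (1 − r_1²)
r_1² = (-0.71)² = 0.5041
Numerator = 0.551 − 0.5041 = 0.0469; denominator = 1 − 0.5041 = 0.4959
φ_{22} = 0.0469 / 0.4959 = 0.095

0.095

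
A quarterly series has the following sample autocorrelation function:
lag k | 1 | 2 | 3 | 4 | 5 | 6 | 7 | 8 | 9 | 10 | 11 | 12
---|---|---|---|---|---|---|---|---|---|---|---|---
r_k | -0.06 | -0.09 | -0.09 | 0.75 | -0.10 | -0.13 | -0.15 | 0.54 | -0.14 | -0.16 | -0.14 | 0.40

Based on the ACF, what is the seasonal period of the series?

The largest autocorrelation is r_4 = 0.75, with weaker echoes at lags 8 (0.54) and 12 (0.40); the remaining lags stay at or below -0.06.
The dominant spike at lag 4 indicates a seasonal period of 4.

4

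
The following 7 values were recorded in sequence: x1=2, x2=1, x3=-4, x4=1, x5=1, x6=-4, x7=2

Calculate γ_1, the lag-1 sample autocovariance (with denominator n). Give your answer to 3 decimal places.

Mean x̄ = (2 + 1 − 4 + 1 + 1 − 4 + 2)/7 = -0.1429
Σ_{t=1}^{6}(x_t−x̄)(x_{t+1}−x̄) = -17.7347
γ_1 = -17.7347 / 7 = -2.534

-2.534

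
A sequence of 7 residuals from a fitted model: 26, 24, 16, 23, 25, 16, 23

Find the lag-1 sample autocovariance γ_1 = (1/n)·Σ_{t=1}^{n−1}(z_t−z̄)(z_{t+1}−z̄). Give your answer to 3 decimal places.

-4.554

Mean z̄ = (26 + 24 + 16 + 23 + 25 + 16 + 23)/7 = 21.8571
Deviations: 4.1429, 2.1429, -5.8571, 1.1429, 3.1429, -5.8571, 1.1429
Σ_{t=1}^{6}(z_t−z̄)(z_{t+1}−z̄) = -31.8776
γ_1 = -31.8776 / 7 = -4.554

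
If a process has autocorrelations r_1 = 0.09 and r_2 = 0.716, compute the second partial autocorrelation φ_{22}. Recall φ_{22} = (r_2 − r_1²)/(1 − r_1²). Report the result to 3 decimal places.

0.714

φ_{22} = (r_2 − r_1²) / (1 − r_1²)
r_1² = (0.09)² = 0.0081
Numerator = 0.716 − 0.0081 = 0.7079; denominator = 1 − 0.0081 = 0.9919
φ_{22} = 0.7079 / 0.9919 = 0.714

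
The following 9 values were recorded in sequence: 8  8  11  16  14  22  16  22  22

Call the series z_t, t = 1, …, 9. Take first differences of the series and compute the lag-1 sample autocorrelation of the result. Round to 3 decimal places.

First differences Δz: 0, 3, 5, -2, 8, -6, 6, 0
Mean of differences = 1.7500
Numerator Σ(Δz_t−Δz̄)(Δz_{t+1}−Δz̄) = -122.5625
Denominator Σ(Δz_t−Δz̄)² = 149.5000
r_1(Δz) = -122.5625 / 149.5000 = -0.820

-0.820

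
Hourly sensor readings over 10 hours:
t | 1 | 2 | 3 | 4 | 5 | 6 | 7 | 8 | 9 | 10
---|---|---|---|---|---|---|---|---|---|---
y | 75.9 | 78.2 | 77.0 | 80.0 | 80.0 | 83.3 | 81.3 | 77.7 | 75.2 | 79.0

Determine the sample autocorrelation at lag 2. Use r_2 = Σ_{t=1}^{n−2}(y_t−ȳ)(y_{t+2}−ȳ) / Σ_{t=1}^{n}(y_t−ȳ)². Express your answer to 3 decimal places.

-0.057

Mean ȳ = (75.9 + 78.2 + 77.0 + 80.0 + 80.0 + 83.3 + 81.3 + 77.7 + 75.2 + 79.0)/10 = 78.7600
Numerator Σ_{t=1}^{8}(y_t−ȳ)(y_{t+2}−ȳ) = -3.1732
Denominator Σ(y_t−ȳ)² = 55.5840
r_2 = -3.1732 / 55.5840 = -0.057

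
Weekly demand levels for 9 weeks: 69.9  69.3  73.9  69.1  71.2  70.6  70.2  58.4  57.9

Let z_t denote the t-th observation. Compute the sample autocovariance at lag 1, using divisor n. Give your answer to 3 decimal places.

Mean z̄ = (69.9 + 69.3 + 73.9 + 69.1 + 71.2 + 70.6 + 70.2 + 58.4 + 57.9)/9 = 67.8333
Σ_{t=1}^{8}(z_t−z̄)(z_{t+1}−z̄) = 111.1189
γ_1 = 111.1189 / 9 = 12.347

12.347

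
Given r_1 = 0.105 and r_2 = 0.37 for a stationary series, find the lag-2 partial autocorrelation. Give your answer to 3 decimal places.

0.363

φ_{22} = (r_2 − r_1²) / (1 − r_1²)
r_1² = (0.105)² = 0.011025
Numerator = 0.37 − 0.0110 = 0.3590; denominator = 1 − 0.0110 = 0.9890
φ_{22} = 0.3590 / 0.9890 = 0.363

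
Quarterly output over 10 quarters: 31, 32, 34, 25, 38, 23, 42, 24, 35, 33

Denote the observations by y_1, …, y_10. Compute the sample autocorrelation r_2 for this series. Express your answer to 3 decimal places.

0.654

Mean ȳ = (31 + 32 + 34 + 25 + 38 + 23 + 42 + 24 + 35 + 33)/10 = 31.7000
Numerator Σ_{t=1}^{8}(y_t−ȳ)(y_{t+2}−ȳ) = 225.0200
Denominator Σ(y_t−ȳ)² = 344.1000
r_2 = 225.0200 / 344.1000 = 0.654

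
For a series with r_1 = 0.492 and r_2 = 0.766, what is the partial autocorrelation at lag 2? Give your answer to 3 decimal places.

0.691

φ_{22} = (r_2 − r_1²) / (1 − r_1²)
r_1² = (0.492)² = 0.242064
Numerator = 0.766 − 0.2421 = 0.5239; denominator = 1 − 0.2421 = 0.7579
φ_{22} = 0.5239 / 0.7579 = 0.691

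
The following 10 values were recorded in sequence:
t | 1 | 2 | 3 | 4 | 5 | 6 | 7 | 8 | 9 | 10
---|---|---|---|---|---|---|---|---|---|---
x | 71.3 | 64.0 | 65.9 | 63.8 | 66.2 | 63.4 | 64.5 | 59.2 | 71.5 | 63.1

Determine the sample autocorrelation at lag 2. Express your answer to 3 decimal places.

0.224

Mean x̄ = (71.3 + 64.0 + 65.9 + 63.8 + 66.2 + 63.4 + 64.5 + 59.2 + 71.5 + 63.1)/10 = 65.2900
Numerator Σ_{t=1}^{8}(x_t−x̄)(x_{t+2}−x̄) = 28.1818
Denominator Σ(x_t−x̄)² = 125.8490
r_2 = 28.1818 / 125.8490 = 0.224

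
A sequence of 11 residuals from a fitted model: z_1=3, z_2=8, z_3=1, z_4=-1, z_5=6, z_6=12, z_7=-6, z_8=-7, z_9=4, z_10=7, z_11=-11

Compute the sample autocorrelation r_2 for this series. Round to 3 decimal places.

Mean z̄ = (3 + 8 + 1 − 1 + 6 + 12 − 6 − 7 + 4 + 7 − 11)/11 = 1.4545
Numerator Σ_{t=1}^{9}(z_t−z̄)(z_{t+2}−z̄) = -265.3223
Denominator Σ(z_t−z̄)² = 502.7273
r_2 = -265.3223 / 502.7273 = -0.528

-0.528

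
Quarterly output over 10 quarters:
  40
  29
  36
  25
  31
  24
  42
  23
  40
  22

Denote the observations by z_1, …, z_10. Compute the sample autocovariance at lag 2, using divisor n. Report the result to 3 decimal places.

32.692

Mean z̄ = (40 + 29 + 36 + 25 + 31 + 24 + 42 + 23 + 40 + 22)/10 = 31.2000
Σ_{t=1}^{8}(z_t−z̄)(z_{t+2}−z̄) = 326.9200
γ_2 = 326.9200 / 10 = 32.692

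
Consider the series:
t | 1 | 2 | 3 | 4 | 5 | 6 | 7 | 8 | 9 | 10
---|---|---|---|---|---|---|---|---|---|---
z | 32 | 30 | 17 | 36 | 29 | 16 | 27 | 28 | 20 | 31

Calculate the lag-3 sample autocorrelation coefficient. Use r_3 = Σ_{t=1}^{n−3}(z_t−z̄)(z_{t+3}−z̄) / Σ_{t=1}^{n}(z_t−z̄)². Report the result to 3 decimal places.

0.592

Mean z̄ = (32 + 30 + 17 + 36 + 29 + 16 + 27 + 28 + 20 + 31)/10 = 26.6000
Numerator Σ_{t=1}^{7}(z_t−z̄)(z_{t+3}−z̄) = 239.5200
Denominator Σ(z_t−z̄)² = 404.4000
r_3 = 239.5200 / 404.4000 = 0.592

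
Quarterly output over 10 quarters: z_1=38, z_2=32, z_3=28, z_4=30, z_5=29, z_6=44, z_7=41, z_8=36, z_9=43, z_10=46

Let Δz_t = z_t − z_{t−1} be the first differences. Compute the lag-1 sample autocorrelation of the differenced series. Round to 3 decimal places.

First differences Δz: -6, -4, 2, -1, 15, -3, -5, 7, 3
Mean of differences = 0.8889
Numerator Σ(Δz_t−Δz̄)(Δz_{t+1}−Δz̄) = -55.5679
Denominator Σ(Δz_t−Δz̄)² = 366.8889
r_1(Δz) = -55.5679 / 366.8889 = -0.151

-0.151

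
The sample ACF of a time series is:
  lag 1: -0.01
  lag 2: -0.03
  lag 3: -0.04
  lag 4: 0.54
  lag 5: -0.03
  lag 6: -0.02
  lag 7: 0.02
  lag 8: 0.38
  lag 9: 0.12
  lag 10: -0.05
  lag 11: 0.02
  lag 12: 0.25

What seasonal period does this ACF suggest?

4

The largest autocorrelation is r_4 = 0.54, with weaker echoes at lags 8 (0.38) and 12 (0.25); the remaining lags stay at or below 0.12.
The dominant spike at lag 4 indicates a seasonal period of 4.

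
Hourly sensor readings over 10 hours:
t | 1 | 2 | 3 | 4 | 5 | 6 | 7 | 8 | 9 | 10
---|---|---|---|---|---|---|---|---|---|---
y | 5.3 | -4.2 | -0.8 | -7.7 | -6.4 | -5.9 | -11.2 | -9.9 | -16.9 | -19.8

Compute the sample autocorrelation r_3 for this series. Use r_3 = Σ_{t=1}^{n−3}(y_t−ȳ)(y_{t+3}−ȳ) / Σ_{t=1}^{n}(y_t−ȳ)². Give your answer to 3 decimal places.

Mean ȳ = (5.3 − 4.2 − 0.8 − 7.7 − 6.4 − 5.9 − 11.2 − 9.9 − 16.9 − 19.8)/10 = -7.7500
Σ(y_t−ȳ)(y_{t+3}−ȳ) = (0.6525) + (4.7925) + (12.8575) + (-0.1725) + (-2.9025) + (-16.9275) + (41.5725) = 39.8725
Denominator Σ(y_t−ȳ)² = 481.9050
r_3 = 39.8725 / 481.9050 = 0.083

0.083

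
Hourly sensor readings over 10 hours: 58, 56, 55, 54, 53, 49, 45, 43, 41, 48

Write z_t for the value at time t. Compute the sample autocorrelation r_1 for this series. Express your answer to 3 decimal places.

0.739

Mean z̄ = (58 + 56 + 55 + 54 + 53 + 49 + 45 + 43 + 41 + 48)/10 = 50.2000
Numerator Σ_{t=1}^{9}(z_t−z̄)(z_{t+1}−z̄) = 228.7600
Denominator Σ(z_t−z̄)² = 309.6000
r_1 = 228.7600 / 309.6000 = 0.739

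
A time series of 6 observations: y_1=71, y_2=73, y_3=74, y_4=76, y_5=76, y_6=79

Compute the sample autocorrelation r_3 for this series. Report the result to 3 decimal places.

Mean ȳ = (71 + 73 + 74 + 76 + 76 + 79)/6 = 74.8333
Deviations from mean: -3.8333, -1.8333, -0.8333, 1.1667, 1.1667, 4.1667
Σ(y_t−ȳ)(y_{t+3}−ȳ) = (-4.4722) + (-2.1389) + (-3.4722) = -10.0833
Denominator Σ(y_t−ȳ)² = 38.8333
r_3 = -10.0833 / 38.8333 = -0.260

-0.260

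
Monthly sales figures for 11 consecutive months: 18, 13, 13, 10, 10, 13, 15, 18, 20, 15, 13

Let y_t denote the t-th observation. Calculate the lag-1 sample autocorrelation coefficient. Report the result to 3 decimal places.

0.502

Mean ȳ = (18 + 13 + 13 + 10 + 10 + 13 + 15 + 18 + 20 + 15 + 13)/11 = 14.3636
Numerator Σ_{t=1}^{10}(y_t−ȳ)(y_{t+1}−ȳ) = 52.5041
Denominator Σ(y_t−ȳ)² = 104.5455
r_1 = 52.5041 / 104.5455 = 0.502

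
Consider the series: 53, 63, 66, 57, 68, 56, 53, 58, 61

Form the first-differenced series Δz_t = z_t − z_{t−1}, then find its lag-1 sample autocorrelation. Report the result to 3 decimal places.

First differences Δz: 10, 3, -9, 11, -12, -3, 5, 3
Mean of differences = 1.0000
Numerator Σ(Δz_t−Δz̄)(Δz_{t+1}−Δz̄) = -188.0000
Denominator Σ(Δz_t−Δz̄)² = 490.0000
r_1(Δz) = -188.0000 / 490.0000 = -0.384

-0.384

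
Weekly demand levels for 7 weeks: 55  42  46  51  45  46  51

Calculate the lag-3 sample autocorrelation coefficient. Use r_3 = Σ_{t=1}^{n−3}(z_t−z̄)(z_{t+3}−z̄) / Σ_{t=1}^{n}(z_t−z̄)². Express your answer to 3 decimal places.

Mean z̄ = (55 + 42 + 46 + 51 + 45 + 46 + 51)/7 = 48.0000
Deviations from mean: 7.0000, -6.0000, -2.0000, 3.0000, -3.0000, -2.0000, 3.0000
Σ(z_t−z̄)(z_{t+3}−z̄) = (21.0000) + (18.0000) + (4.0000) + (9.0000) = 52.0000
Denominator Σ(z_t−z̄)² = 120.0000
r_3 = 52.0000 / 120.0000 = 0.433

0.433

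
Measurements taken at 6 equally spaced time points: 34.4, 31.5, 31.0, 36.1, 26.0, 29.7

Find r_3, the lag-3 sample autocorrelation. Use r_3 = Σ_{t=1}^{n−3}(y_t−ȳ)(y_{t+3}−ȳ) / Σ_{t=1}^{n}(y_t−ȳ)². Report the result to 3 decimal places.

0.225

Mean ȳ = (34.4 + 31.5 + 31.0 + 36.1 + 26.0 + 29.7)/6 = 31.4500
Deviations from mean: 2.9500, 0.0500, -0.4500, 4.6500, -5.4500, -1.7500
Σ(y_t−ȳ)(y_{t+3}−ȳ) = (13.7175) + (-0.2725) + (0.7875) = 14.2325
Denominator Σ(y_t−ȳ)² = 63.2950
r_3 = 14.2325 / 63.2950 = 0.225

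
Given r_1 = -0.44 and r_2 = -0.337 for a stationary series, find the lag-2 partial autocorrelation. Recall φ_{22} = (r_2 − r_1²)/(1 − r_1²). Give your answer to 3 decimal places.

φ_{22} = (r_2 − r_1²) / (1 − r_1²)
r_1² = (-0.44)² = 0.1936
Numerator = -0.337 − 0.1936 = -0.5306; denominator = 1 − 0.1936 = 0.8064
φ_{22} = -0.5306 / 0.8064 = -0.658

-0.658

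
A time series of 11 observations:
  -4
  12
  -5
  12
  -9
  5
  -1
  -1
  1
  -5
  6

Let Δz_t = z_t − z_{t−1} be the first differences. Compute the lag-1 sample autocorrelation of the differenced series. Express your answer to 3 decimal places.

First differences Δz: 16, -17, 17, -21, 14, -6, 0, 2, -6, 11
Mean of differences = 1.0000
Numerator Σ(Δz_t−Δz̄)(Δz_{t+1}−Δz̄) = -1358.0000
Denominator Σ(Δz_t−Δz̄)² = 1658.0000
r_1(Δz) = -1358.0000 / 1658.0000 = -0.819

-0.819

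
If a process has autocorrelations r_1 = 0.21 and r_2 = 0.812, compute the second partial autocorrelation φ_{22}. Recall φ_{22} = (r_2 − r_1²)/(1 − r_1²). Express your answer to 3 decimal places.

0.803

φ_{22} = (r_2 − r_1²) / (1 − r_1²)
r_1² = (0.21)² = 0.0441
Numerator = 0.812 − 0.0441 = 0.7679; denominator = 1 − 0.0441 = 0.9559
φ_{22} = 0.7679 / 0.9559 = 0.803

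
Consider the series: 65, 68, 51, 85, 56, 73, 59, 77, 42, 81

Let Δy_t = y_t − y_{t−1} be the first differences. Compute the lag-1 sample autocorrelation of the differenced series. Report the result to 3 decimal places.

-0.782

First differences Δy: 3, -17, 34, -29, 17, -14, 18, -35, 39
Mean of differences = 1.7778
Numerator Σ(Δy_t−Δȳ)(Δy_{t+1}−Δȳ) = -4549.9383
Denominator Σ(Δy_t−Δȳ)² = 5821.5556
r_1(Δy) = -4549.9383 / 5821.5556 = -0.782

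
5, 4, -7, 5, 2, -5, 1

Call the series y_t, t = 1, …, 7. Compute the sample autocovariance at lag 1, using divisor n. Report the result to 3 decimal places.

-6.828

Mean ȳ = (5 + 4 − 7 + 5 + 2 − 5 + 1)/7 = 0.7143
Deviations: 4.2857, 3.2857, -7.7143, 4.2857, 1.2857, -5.7143, 0.2857
Σ_{t=1}^{6}(y_t−ȳ)(y_{t+1}−ȳ) = -47.7959
γ_1 = -47.7959 / 7 = -6.828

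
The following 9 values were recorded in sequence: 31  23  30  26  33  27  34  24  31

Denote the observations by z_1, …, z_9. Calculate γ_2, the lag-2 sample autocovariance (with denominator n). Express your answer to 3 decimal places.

Mean z̄ = (31 + 23 + 30 + 26 + 33 + 27 + 34 + 24 + 31)/9 = 28.7778
Σ_{t=1}^{7}(z_t−z̄)(z_{t+2}−z̄) = 71.0123
γ_2 = 71.0123 / 9 = 7.890

7.890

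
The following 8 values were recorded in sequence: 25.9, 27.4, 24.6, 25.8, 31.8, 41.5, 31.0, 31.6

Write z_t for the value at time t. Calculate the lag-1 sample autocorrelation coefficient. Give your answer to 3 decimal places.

0.352

Mean z̄ = (25.9 + 27.4 + 24.6 + 25.8 + 31.8 + 41.5 + 31.0 + 31.6)/8 = 29.9500
Deviations from mean: -4.0500, -2.5500, -5.3500, -4.1500, 1.8500, 11.5500, 1.0500, 1.6500
Numerator Σ_{t=1}^{7}(z_t−z̄)(z_{t+1}−z̄) = 73.7225
Denominator Σ(z_t−z̄)² = 209.4000
r_1 = 73.7225 / 209.4000 = 0.352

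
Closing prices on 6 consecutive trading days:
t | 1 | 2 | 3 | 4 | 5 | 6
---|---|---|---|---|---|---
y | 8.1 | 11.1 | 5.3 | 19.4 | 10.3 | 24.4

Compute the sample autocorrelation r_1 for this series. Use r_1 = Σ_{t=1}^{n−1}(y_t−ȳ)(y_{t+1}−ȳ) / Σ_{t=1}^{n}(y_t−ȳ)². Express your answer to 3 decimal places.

-0.275

Mean ȳ = (8.1 + 11.1 + 5.3 + 19.4 + 10.3 + 24.4)/6 = 13.1000
Deviations from mean: -5.0000, -2.0000, -7.8000, 6.3000, -2.8000, 11.3000
Σ(y_t−ȳ)(y_{t+1}−ȳ) = (10.0000) + (15.6000) + (-49.1400) + (-17.6400) + (-31.6400) = -72.8200
Denominator Σ(y_t−ȳ)² = 265.0600
r_1 = -72.8200 / 265.0600 = -0.275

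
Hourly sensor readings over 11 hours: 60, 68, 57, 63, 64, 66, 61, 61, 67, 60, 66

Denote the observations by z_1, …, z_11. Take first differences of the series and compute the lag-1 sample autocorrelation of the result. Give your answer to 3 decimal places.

First differences Δz: 8, -11, 6, 1, 2, -5, 0, 6, -7, 6
Mean of differences = 0.6000
Numerator Σ(Δz_t−Δz̄)(Δz_{t+1}−Δz̄) = -235.5600
Denominator Σ(Δz_t−Δz̄)² = 368.4000
r_1(Δz) = -235.5600 / 368.4000 = -0.639

-0.639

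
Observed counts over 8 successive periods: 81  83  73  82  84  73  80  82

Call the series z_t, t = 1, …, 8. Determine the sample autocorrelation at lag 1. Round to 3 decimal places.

Mean z̄ = (81 + 83 + 73 + 82 + 84 + 73 + 80 + 82)/8 = 79.7500
Deviations from mean: 1.2500, 3.2500, -6.7500, 2.2500, 4.2500, -6.7500, 0.2500, 2.2500
Σ(z_t−z̄)(z_{t+1}−z̄) = (4.0625) + (-21.9375) + (-15.1875) + (9.5625) + (-28.6875) + (-1.6875) + (0.5625) = -53.3125
Denominator Σ(z_t−z̄)² = 131.5000
r_1 = -53.3125 / 131.5000 = -0.405

-0.405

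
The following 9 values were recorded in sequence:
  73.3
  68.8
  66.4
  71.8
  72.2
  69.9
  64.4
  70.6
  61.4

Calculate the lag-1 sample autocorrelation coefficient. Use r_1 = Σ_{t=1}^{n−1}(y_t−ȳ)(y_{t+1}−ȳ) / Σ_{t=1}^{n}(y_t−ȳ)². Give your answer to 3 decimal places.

-0.154

Mean ȳ = (73.3 + 68.8 + 66.4 + 71.8 + 72.2 + 69.9 + 64.4 + 70.6 + 61.4)/9 = 68.7556
Numerator Σ_{t=1}^{8}(y_t−ȳ)(y_{t+1}−ȳ) = -19.2309
Denominator Σ(y_t−ȳ)² = 125.1222
r_1 = -19.2309 / 125.1222 = -0.154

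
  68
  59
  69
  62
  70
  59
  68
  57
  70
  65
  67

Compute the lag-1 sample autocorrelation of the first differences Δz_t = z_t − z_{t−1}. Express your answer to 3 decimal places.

-0.883

First differences Δz: -9, 10, -7, 8, -11, 9, -11, 13, -5, 2
Mean of differences = -0.1000
Numerator Σ(Δz_t−Δz̄)(Δz_{t+1}−Δz̄) = -719.4100
Denominator Σ(Δz_t−Δz̄)² = 814.9000
r_1(Δz) = -719.4100 / 814.9000 = -0.883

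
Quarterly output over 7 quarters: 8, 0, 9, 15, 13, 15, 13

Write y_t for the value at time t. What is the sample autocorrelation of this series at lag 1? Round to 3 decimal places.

0.402

Mean ȳ = (8 + 0 + 9 + 15 + 13 + 15 + 13)/7 = 10.4286
Deviations from mean: -2.4286, -10.4286, -1.4286, 4.5714, 2.5714, 4.5714, 2.5714
Σ(y_t−ȳ)(y_{t+1}−ȳ) = (25.3265) + (14.8980) + (-6.5306) + (11.7551) + (11.7551) + (11.7551) = 68.9592
Denominator Σ(y_t−ȳ)² = 171.7143
r_1 = 68.9592 / 171.7143 = 0.402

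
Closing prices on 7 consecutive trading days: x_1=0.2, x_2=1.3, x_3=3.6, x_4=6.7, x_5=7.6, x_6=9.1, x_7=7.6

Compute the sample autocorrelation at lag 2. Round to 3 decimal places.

Mean x̄ = (0.2 + 1.3 + 3.6 + 6.7 + 7.6 + 9.1 + 7.6)/7 = 5.1571
Σ(x_t−x̄)(x_{t+2}−x̄) = (7.7190) + (-5.9510) + (-3.8039) + (6.0833) + (5.9676) = 10.0149
Denominator Σ(x_t−x̄)² = 71.7371
r_2 = 10.0149 / 71.7371 = 0.140

0.140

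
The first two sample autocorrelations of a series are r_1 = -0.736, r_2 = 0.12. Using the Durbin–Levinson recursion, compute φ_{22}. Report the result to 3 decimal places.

φ_{22} = (r_2 − r_1²) / (1 − r_1²)
r_1² = (-0.736)² = 0.541696
Numerator = 0.12 − 0.5417 = -0.4217; denominator = 1 − 0.5417 = 0.4583
φ_{22} = -0.4217 / 0.4583 = -0.920

-0.920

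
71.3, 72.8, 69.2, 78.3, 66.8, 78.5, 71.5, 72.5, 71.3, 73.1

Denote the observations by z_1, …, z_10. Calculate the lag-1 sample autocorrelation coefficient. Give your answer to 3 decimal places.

Mean z̄ = (71.3 + 72.8 + 69.2 + 78.3 + 66.8 + 78.5 + 71.5 + 72.5 + 71.3 + 73.1)/10 = 72.5300
Numerator Σ_{t=1}^{9}(z_t−z̄)(z_{t+1}−z̄) = -94.4979
Denominator Σ(z_t−z̄)² = 117.3410
r_1 = -94.4979 / 117.3410 = -0.805

-0.805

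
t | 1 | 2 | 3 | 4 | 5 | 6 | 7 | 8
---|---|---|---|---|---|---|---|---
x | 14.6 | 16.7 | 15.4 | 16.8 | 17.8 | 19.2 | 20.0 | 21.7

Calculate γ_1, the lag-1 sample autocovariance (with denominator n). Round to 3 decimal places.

2.525

Mean x̄ = (14.6 + 16.7 + 15.4 + 16.8 + 17.8 + 19.2 + 20.0 + 21.7)/8 = 17.7750
Σ_{t=1}^{7}(x_t−x̄)(x_{t+1}−x̄) = 20.1969
γ_1 = 20.1969 / 8 = 2.525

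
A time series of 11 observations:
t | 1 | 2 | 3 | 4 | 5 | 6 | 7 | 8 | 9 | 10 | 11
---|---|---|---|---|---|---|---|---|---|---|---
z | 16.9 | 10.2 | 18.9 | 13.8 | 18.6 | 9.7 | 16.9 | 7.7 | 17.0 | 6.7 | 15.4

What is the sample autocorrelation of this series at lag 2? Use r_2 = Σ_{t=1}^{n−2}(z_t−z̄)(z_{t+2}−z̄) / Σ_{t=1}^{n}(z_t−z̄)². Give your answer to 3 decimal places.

Mean z̄ = (16.9 + 10.2 + 18.9 + 13.8 + 18.6 + 9.7 + 16.9 + 7.7 + 17.0 + 6.7 + 15.4)/11 = 13.8000
Numerator Σ_{t=1}^{9}(z_t−z̄)(z_{t+2}−z̄) = 138.5300
Denominator Σ(z_t−z̄)² = 198.4600
r_2 = 138.5300 / 198.4600 = 0.698

0.698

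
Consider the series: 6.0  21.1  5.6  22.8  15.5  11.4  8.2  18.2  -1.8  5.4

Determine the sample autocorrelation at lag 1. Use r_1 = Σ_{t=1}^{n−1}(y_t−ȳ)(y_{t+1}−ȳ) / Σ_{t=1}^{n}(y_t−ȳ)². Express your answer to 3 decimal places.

Mean ȳ = (6.0 + 21.1 + 5.6 + 22.8 + 15.5 + 11.4 + 8.2 + 18.2 − 1.8 + 5.4)/10 = 11.2400
Numerator Σ_{t=1}^{9}(y_t−ȳ)(y_{t+1}−ȳ) = -158.7976
Denominator Σ(y_t−ȳ)² = 570.1240
r_1 = -158.7976 / 570.1240 = -0.279

-0.279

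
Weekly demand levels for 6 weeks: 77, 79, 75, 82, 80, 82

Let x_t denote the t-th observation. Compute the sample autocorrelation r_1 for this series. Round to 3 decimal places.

-0.155

Mean x̄ = (77 + 79 + 75 + 82 + 80 + 82)/6 = 79.1667
Deviations from mean: -2.1667, -0.1667, -4.1667, 2.8333, 0.8333, 2.8333
Numerator Σ_{t=1}^{5}(x_t−x̄)(x_{t+1}−x̄) = -6.0278
Denominator Σ(x_t−x̄)² = 38.8333
r_1 = -6.0278 / 38.8333 = -0.155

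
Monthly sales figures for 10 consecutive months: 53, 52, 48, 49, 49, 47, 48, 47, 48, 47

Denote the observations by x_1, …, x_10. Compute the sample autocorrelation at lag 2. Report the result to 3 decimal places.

Mean x̄ = (53 + 52 + 48 + 49 + 49 + 47 + 48 + 47 + 48 + 47)/10 = 48.8000
Numerator Σ_{t=1}^{8}(x_t−x̄)(x_{t+2}−x̄) = 3.7200
Denominator Σ(x_t−x̄)² = 39.6000
r_2 = 3.7200 / 39.6000 = 0.094

0.094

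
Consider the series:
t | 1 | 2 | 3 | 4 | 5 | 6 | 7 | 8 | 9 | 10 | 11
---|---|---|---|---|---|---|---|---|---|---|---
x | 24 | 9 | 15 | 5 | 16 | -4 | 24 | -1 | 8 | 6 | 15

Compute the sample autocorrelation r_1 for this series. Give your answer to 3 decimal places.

-0.587

Mean x̄ = (24 + 9 + 15 + 5 + 16 − 4 + 24 − 1 + 8 + 6 + 15)/11 = 10.6364
Numerator Σ_{t=1}^{10}(x_t−x̄)(x_{t+1}−x̄) = -490.7686
Denominator Σ(x_t−x̄)² = 836.5455
r_1 = -490.7686 / 836.5455 = -0.587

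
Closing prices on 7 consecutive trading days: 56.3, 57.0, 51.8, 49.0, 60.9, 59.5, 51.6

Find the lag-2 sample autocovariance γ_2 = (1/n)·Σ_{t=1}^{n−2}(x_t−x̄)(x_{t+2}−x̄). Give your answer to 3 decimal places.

-11.662

Mean x̄ = (56.3 + 57.0 + 51.8 + 49.0 + 60.9 + 59.5 + 51.6)/7 = 55.1571
Σ_{t=1}^{5}(x_t−x̄)(x_{t+2}−x̄) = -81.6308
γ_2 = -81.6308 / 7 = -11.662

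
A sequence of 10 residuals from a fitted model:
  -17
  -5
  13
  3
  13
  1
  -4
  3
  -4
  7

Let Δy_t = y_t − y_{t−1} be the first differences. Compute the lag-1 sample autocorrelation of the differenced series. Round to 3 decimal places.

-0.297

First differences Δy: 12, 18, -10, 10, -12, -5, 7, -7, 11
Mean of differences = 2.6667
Numerator Σ(Δy_t−Δȳ)(Δy_{t+1}−Δȳ) = -294.7778
Denominator Σ(Δy_t−Δȳ)² = 992.0000
r_1(Δy) = -294.7778 / 992.0000 = -0.297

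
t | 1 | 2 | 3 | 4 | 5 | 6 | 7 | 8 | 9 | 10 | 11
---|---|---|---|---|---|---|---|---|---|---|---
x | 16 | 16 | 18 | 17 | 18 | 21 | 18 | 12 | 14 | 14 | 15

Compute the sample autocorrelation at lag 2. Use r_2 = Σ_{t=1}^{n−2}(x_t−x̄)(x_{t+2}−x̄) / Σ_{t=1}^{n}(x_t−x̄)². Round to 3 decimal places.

-0.045

Mean x̄ = (16 + 16 + 18 + 17 + 18 + 21 + 18 + 12 + 14 + 14 + 15)/11 = 16.2727
Numerator Σ_{t=1}^{9}(x_t−x̄)(x_{t+2}−x̄) = -2.7851
Denominator Σ(x_t−x̄)² = 62.1818
r_2 = -2.7851 / 62.1818 = -0.045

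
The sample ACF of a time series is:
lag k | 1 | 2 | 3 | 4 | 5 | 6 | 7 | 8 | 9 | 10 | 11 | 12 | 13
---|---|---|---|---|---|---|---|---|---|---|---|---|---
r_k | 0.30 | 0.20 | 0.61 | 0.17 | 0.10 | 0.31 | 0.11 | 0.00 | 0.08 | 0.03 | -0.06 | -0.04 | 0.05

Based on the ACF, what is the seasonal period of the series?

3

The largest autocorrelation is r_3 = 0.61, with a weaker echo at lag 6 (0.31); the remaining lags stay at or below 0.30. The elevated value at lag 1 (0.30), dropping to 0.20 at lag 2, reflects decaying short-term dependence rather than seasonality.
The dominant spike at lag 3 indicates a seasonal period of 3.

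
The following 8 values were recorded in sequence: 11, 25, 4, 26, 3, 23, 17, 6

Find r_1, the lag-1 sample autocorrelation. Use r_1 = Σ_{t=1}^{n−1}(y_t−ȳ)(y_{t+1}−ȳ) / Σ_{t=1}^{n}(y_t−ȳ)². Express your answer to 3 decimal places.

Mean ȳ = (11 + 25 + 4 + 26 + 3 + 23 + 17 + 6)/8 = 14.3750
Numerator Σ_{t=1}^{7}(y_t−ȳ)(y_{t+1}−ȳ) = -496.3906
Denominator Σ(y_t−ȳ)² = 647.8750
r_1 = -496.3906 / 647.8750 = -0.766

-0.766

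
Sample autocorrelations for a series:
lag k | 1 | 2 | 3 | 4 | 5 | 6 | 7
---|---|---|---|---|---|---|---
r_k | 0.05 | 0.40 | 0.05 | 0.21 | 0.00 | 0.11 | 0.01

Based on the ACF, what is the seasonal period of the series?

2

The largest autocorrelation is r_2 = 0.40, with a weaker echo at lag 4 (0.21); the remaining lags stay at or below 0.11.
The dominant spike at lag 2 indicates a seasonal period of 2.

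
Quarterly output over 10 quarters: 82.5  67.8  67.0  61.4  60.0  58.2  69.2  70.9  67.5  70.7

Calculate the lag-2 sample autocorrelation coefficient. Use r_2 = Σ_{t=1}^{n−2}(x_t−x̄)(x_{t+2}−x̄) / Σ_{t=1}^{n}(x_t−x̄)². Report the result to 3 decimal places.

0.042

Mean x̄ = (82.5 + 67.8 + 67.0 + 61.4 + 60.0 + 58.2 + 69.2 + 70.9 + 67.5 + 70.7)/10 = 67.5200
Numerator Σ_{t=1}^{8}(x_t−x̄)(x_{t+2}−x̄) = 18.0252
Denominator Σ(x_t−x̄)² = 429.9760
r_2 = 18.0252 / 429.9760 = 0.042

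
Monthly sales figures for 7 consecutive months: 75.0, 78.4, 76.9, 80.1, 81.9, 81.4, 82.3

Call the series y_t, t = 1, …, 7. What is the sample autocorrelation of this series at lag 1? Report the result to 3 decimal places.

0.386

Mean ȳ = (75.0 + 78.4 + 76.9 + 80.1 + 81.9 + 81.4 + 82.3)/7 = 79.4286
Deviations from mean: -4.4286, -1.0286, -2.5286, 0.6714, 2.4714, 1.9714, 2.8714
Numerator Σ_{t=1}^{6}(y_t−ȳ)(y_{t+1}−ȳ) = 17.6506
Denominator Σ(y_t−ȳ)² = 45.7543
r_1 = 17.6506 / 45.7543 = 0.386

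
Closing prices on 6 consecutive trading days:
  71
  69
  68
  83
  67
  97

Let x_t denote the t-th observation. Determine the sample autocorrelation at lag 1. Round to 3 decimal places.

Mean x̄ = (71 + 69 + 68 + 83 + 67 + 97)/6 = 75.8333
Deviations from mean: -4.8333, -6.8333, -7.8333, 7.1667, -8.8333, 21.1667
Σ(x_t−x̄)(x_{t+1}−x̄) = (33.0278) + (53.5278) + (-56.1389) + (-63.3056) + (-186.9722) = -219.8611
Denominator Σ(x_t−x̄)² = 708.8333
r_1 = -219.8611 / 708.8333 = -0.310

-0.310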